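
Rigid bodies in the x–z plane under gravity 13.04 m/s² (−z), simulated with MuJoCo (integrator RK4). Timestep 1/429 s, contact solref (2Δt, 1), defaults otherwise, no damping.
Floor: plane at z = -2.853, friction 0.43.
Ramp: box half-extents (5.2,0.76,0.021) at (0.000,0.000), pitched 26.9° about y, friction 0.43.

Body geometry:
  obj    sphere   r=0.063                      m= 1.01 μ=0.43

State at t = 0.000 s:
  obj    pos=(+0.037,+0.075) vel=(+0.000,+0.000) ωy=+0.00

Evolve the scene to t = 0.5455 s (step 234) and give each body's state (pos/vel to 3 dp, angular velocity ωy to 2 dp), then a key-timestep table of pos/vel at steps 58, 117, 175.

State at t = 0.5455 s:
  obj    pos=(+0.596,-0.208) vel=(+2.050,-1.040) ωy=+36.48

Key-timestep trajectory:
   step    t(s)  obj.x    obj.z    obj.vx   obj.vz 
     58  0.1352   +0.072  +0.058  +0.508  -0.258
    117  0.2727   +0.177  +0.004  +1.025  -0.520
    175  0.4079   +0.350  -0.083  +1.533  -0.778


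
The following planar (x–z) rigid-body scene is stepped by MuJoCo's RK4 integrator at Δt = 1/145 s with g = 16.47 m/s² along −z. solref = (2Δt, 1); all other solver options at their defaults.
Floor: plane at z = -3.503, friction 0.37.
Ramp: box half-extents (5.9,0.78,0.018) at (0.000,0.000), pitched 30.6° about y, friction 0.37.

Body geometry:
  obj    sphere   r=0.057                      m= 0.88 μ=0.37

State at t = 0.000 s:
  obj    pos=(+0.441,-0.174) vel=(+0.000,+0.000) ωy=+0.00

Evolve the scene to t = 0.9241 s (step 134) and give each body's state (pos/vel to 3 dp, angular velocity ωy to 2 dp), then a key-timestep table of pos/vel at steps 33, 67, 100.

State at t = 0.9241 s:
  obj    pos=(+2.642,-1.476) vel=(+4.763,-2.817) ωy=+97.07

Key-timestep trajectory:
   step    t(s)  obj.x    obj.z    obj.vx   obj.vz 
     33  0.2276   +0.575  -0.253  +1.173  -0.694
     67  0.4621   +0.992  -0.499  +2.382  -1.409
    100  0.6897   +1.667  -0.899  +3.555  -2.102


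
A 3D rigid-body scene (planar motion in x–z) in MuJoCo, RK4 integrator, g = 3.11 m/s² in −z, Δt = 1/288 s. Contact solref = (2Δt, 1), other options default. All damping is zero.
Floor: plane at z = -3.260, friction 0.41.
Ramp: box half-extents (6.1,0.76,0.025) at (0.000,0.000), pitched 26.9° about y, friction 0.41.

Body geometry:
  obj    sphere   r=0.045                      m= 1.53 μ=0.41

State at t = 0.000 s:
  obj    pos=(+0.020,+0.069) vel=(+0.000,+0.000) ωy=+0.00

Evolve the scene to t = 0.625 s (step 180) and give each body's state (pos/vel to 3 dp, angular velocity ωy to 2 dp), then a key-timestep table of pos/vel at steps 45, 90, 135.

State at t = 0.625 s:
  obj    pos=(+0.195,-0.020) vel=(+0.560,-0.284) ωy=+13.96

Key-timestep trajectory:
   step    t(s)  obj.x    obj.z    obj.vx   obj.vz 
     45  0.1562   +0.031  +0.063  +0.140  -0.071
     90  0.3125   +0.064  +0.046  +0.280  -0.142
    135  0.4688   +0.118  +0.018  +0.420  -0.213


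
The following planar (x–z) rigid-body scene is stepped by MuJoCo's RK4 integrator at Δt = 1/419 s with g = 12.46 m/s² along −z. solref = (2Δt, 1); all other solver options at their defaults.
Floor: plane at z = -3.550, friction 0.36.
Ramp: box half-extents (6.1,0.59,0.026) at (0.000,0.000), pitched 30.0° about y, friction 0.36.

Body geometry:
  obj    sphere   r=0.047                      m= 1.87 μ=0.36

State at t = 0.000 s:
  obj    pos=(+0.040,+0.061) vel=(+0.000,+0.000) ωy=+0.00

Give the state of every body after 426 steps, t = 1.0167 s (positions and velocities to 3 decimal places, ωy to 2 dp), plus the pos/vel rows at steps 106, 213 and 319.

State at t = 1.0167 s:
  obj    pos=(+2.032,-1.089) vel=(+3.918,-2.262) ωy=+96.26

Key-timestep trajectory:
   step    t(s)  obj.x    obj.z    obj.vx   obj.vz 
    106  0.2530   +0.163  -0.010  +0.975  -0.563
    213  0.5084   +0.538  -0.226  +1.959  -1.131
    319  0.7613   +1.157  -0.584  +2.934  -1.694


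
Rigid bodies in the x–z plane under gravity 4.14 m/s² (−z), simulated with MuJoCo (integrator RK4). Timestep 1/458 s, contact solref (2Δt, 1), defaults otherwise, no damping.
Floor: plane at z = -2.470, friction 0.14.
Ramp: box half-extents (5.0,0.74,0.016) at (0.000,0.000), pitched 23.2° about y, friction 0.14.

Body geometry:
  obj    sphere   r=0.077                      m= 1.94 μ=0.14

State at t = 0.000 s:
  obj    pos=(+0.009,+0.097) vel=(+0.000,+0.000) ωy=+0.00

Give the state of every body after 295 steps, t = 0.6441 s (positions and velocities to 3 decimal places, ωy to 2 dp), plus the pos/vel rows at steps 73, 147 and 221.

State at t = 0.6441 s:
  obj    pos=(+0.231,+0.002) vel=(+0.690,-0.296) ωy=+9.74

Key-timestep trajectory:
   step    t(s)  obj.x    obj.z    obj.vx   obj.vz 
     73  0.1594   +0.023  +0.091  +0.171  -0.073
    147  0.3210   +0.064  +0.074  +0.344  -0.147
    221  0.4825   +0.134  +0.044  +0.517  -0.221


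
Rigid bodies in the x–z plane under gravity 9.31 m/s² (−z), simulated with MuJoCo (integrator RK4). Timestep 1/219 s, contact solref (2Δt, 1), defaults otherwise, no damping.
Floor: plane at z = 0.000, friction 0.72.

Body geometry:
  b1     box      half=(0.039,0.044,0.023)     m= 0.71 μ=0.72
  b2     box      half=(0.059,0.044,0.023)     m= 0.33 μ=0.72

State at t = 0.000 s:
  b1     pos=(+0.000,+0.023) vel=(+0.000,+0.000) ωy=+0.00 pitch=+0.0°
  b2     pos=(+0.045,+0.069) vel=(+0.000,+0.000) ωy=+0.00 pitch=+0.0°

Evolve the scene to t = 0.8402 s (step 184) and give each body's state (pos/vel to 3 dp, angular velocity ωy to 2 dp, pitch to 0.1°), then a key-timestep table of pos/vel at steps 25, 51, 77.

State at t = 0.8402 s:
  b1     pos=(+0.000,+0.023) vel=(+0.000,+0.000) ωy=+0.00 pitch=+0.0°
  b2     pos=(+0.059,+0.058) vel=(+0.000,+0.000) ωy=-0.01 pitch=+45.2°

Key-timestep trajectory:
   step    t(s)  b1.x    b1.z    b1.vx   b1.vz   b2.x    b2.z    b2.vx   b2.vz 
     25  0.1142   +0.000  +0.023  +0.000  +0.000   +0.050  +0.067  +0.090  -0.045
     51  0.2329   +0.000  +0.023  +0.000  +0.000   +0.064  +0.060  +0.077  +0.047
     77  0.3516   +0.000  +0.023  -0.001  +0.000   +0.059  +0.058  -0.138  -0.053


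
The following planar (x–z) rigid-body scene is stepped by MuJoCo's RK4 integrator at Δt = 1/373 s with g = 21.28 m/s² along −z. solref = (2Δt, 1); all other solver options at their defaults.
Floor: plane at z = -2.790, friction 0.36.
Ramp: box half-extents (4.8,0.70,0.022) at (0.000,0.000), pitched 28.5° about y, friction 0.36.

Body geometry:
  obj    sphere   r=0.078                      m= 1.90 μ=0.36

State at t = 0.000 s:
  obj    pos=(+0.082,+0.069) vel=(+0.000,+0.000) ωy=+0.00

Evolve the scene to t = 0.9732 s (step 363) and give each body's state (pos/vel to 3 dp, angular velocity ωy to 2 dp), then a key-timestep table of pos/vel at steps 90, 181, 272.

State at t = 0.9732 s:
  obj    pos=(+3.101,-1.570) vel=(+6.203,-3.368) ωy=+90.48

Key-timestep trajectory:
   step    t(s)  obj.x    obj.z    obj.vx   obj.vz 
     90  0.2413   +0.268  -0.032  +1.538  -0.835
    181  0.4853   +0.833  -0.338  +3.093  -1.679
    272  0.7292   +1.777  -0.851  +4.648  -2.524


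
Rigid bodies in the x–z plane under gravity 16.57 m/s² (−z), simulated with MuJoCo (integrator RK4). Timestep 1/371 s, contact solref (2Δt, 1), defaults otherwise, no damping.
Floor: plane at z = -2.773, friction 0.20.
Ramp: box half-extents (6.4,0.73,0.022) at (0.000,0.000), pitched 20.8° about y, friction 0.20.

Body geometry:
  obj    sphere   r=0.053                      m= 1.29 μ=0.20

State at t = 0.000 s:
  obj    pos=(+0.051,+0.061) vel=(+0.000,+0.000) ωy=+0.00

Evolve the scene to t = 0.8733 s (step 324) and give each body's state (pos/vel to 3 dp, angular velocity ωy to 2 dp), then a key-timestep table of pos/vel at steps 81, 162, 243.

State at t = 0.8733 s:
  obj    pos=(+1.549,-0.508) vel=(+3.431,-1.303) ωy=+69.25

Key-timestep trajectory:
   step    t(s)  obj.x    obj.z    obj.vx   obj.vz 
     81  0.2183   +0.145  +0.025  +0.858  -0.326
    162  0.4367   +0.426  -0.081  +1.716  -0.652
    243  0.6550   +0.894  -0.259  +2.574  -0.978


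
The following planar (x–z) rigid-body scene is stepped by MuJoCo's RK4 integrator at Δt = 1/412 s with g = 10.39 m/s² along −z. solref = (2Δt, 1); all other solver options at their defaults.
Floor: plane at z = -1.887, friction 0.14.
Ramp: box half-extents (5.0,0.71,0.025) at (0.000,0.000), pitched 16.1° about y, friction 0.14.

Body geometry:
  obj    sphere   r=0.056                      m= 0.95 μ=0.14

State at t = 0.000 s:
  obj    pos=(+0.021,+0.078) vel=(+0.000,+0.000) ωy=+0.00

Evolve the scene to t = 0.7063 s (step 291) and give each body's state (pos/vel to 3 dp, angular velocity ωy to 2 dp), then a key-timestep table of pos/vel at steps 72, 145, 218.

State at t = 0.7063 s:
  obj    pos=(+0.514,-0.064) vel=(+1.397,-0.403) ωy=+25.95

Key-timestep trajectory:
   step    t(s)  obj.x    obj.z    obj.vx   obj.vz 
     72  0.1748   +0.051  +0.070  +0.346  -0.100
    145  0.3519   +0.144  +0.043  +0.696  -0.201
    218  0.5291   +0.298  -0.002  +1.046  -0.302


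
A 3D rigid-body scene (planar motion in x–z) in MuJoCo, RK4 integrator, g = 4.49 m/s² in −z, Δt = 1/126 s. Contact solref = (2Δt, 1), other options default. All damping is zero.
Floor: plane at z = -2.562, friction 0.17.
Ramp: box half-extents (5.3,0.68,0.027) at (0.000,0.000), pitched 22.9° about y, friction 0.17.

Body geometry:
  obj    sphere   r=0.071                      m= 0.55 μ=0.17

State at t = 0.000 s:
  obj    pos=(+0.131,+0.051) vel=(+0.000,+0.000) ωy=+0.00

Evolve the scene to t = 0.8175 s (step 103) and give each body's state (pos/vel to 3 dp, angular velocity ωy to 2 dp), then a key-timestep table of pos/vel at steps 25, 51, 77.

State at t = 0.8175 s:
  obj    pos=(+0.515,-0.111) vel=(+0.940,-0.397) ωy=+14.36

Key-timestep trajectory:
   step    t(s)  obj.x    obj.z    obj.vx   obj.vz 
     25  0.1984   +0.154  +0.041  +0.228  -0.096
     51  0.4048   +0.225  +0.011  +0.465  -0.197
     77  0.6111   +0.346  -0.040  +0.703  -0.297


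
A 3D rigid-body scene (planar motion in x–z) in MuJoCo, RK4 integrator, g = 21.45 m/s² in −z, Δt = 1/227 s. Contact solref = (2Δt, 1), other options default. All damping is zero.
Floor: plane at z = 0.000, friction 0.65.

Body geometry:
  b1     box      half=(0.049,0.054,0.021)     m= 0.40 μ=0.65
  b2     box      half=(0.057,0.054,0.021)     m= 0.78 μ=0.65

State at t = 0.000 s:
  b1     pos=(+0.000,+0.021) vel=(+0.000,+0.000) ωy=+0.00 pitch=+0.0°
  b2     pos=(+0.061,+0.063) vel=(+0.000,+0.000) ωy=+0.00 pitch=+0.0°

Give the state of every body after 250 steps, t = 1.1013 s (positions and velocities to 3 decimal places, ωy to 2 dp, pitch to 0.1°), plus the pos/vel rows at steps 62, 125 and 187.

State at t = 1.1013 s:
  b1     pos=(-0.001,+0.021) vel=(-0.001,+0.000) ωy=+0.00 pitch=+0.0°
  b2     pos=(+0.071,+0.051) vel=(+0.000,-0.001) ωy=-0.02 pitch=+36.7°

Key-timestep trajectory:
   step    t(s)  b1.x    b1.z    b1.vx   b1.vz   b2.x    b2.z    b2.vx   b2.vz 
     62  0.2731   +0.000  +0.021  -0.001  +0.000   +0.070  +0.052  +0.000  -0.001
    125  0.5507   -0.001  +0.021  -0.001  +0.000   +0.070  +0.051  +0.000  -0.001
    187  0.8238   -0.001  +0.021  -0.001  +0.000   +0.071  +0.051  +0.000  -0.001


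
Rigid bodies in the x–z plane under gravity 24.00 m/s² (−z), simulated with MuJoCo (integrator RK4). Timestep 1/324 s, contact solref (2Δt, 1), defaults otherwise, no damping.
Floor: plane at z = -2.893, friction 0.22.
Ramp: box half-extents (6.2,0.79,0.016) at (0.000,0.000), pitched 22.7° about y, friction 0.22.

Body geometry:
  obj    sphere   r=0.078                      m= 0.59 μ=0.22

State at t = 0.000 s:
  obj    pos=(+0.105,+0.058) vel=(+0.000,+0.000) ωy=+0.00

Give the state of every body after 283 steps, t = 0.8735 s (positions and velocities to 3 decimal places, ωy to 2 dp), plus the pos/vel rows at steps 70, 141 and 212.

State at t = 0.8735 s:
  obj    pos=(+2.433,-0.916) vel=(+5.331,-2.230) ωy=+74.07

Key-timestep trajectory:
   step    t(s)  obj.x    obj.z    obj.vx   obj.vz 
     70  0.2160   +0.247  -0.002  +1.319  -0.552
    141  0.4352   +0.683  -0.184  +2.656  -1.111
    212  0.6543   +1.412  -0.489  +3.994  -1.671


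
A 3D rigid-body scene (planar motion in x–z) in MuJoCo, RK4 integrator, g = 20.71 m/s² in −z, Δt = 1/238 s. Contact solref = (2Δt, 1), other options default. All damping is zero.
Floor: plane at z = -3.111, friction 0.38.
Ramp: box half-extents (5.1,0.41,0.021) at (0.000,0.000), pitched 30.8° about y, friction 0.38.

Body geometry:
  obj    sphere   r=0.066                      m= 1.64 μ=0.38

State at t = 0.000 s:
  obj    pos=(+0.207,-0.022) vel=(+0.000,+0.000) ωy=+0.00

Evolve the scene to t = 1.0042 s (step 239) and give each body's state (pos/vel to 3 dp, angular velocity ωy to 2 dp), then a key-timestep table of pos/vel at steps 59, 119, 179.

State at t = 1.0042 s:
  obj    pos=(+3.488,-1.978) vel=(+6.534,-3.895) ωy=+115.24

Key-timestep trajectory:
   step    t(s)  obj.x    obj.z    obj.vx   obj.vz 
     59  0.2479   +0.407  -0.141  +1.613  -0.962
    119  0.5000   +1.020  -0.507  +3.253  -1.939
    179  0.7521   +2.047  -1.119  +4.893  -2.917


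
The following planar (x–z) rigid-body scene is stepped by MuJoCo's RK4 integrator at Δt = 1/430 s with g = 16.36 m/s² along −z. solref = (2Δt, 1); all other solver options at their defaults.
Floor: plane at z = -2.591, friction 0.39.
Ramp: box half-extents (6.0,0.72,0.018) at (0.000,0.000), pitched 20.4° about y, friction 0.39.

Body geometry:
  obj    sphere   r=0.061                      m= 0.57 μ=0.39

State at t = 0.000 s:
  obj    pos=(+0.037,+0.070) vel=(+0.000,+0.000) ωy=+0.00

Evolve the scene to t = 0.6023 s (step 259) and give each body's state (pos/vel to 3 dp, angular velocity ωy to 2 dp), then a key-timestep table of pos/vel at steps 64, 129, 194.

State at t = 0.6023 s:
  obj    pos=(+0.730,-0.187) vel=(+2.300,-0.855) ωy=+40.21

Key-timestep trajectory:
   step    t(s)  obj.x    obj.z    obj.vx   obj.vz 
     64  0.1488   +0.079  +0.055  +0.568  -0.211
    129  0.3000   +0.209  +0.007  +1.145  -0.426
    194  0.4512   +0.426  -0.074  +1.723  -0.641


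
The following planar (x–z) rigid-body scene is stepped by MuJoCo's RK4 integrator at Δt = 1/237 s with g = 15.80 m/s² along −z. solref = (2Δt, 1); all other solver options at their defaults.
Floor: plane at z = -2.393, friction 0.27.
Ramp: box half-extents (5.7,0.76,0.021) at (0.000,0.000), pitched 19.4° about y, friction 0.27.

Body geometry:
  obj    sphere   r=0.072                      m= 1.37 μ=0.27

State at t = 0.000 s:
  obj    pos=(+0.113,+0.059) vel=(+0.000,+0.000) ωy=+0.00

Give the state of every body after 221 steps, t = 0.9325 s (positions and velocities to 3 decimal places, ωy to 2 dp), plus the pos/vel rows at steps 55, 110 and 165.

State at t = 0.9325 s:
  obj    pos=(+1.650,-0.483) vel=(+3.297,-1.161) ωy=+48.54

Key-timestep trajectory:
   step    t(s)  obj.x    obj.z    obj.vx   obj.vz 
     55  0.2321   +0.208  +0.025  +0.821  -0.289
    110  0.4641   +0.494  -0.075  +1.641  -0.578
    165  0.6962   +0.970  -0.243  +2.462  -0.867


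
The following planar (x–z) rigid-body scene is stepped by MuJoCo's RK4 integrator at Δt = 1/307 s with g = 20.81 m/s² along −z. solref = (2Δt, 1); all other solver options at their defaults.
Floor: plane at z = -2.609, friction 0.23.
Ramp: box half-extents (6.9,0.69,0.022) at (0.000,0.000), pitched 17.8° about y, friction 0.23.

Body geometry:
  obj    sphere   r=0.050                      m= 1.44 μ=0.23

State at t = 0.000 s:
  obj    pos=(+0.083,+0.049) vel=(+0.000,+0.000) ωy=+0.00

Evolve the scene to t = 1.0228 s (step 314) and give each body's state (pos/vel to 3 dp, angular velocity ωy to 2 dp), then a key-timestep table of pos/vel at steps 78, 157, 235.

State at t = 1.0228 s:
  obj    pos=(+2.346,-0.678) vel=(+4.425,-1.421) ωy=+92.94

Key-timestep trajectory:
   step    t(s)  obj.x    obj.z    obj.vx   obj.vz 
     78  0.2541   +0.223  +0.004  +1.099  -0.353
    157  0.5114   +0.649  -0.133  +2.213  -0.710
    235  0.7655   +1.351  -0.358  +3.312  -1.063


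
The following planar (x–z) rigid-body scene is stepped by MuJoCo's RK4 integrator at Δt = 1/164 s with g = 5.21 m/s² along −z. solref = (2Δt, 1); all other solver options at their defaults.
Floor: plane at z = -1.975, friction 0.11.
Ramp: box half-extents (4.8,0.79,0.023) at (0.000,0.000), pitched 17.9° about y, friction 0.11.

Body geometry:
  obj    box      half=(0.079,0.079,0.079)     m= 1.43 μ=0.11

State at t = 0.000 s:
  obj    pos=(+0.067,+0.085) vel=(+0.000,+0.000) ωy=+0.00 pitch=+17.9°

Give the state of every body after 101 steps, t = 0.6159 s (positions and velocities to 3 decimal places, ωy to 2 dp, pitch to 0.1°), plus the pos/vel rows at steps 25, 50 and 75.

State at t = 0.6159 s:
  obj    pos=(+0.258,+0.024) vel=(+0.618,-0.202) ωy=+0.00 pitch=+17.9°

Key-timestep trajectory:
   step    t(s)  obj.x    obj.z    obj.vx   obj.vz 
     25  0.1524   +0.079  +0.082  +0.156  -0.037
     50  0.3049   +0.114  +0.070  +0.307  -0.095
     75  0.4573   +0.172  +0.052  +0.462  -0.138


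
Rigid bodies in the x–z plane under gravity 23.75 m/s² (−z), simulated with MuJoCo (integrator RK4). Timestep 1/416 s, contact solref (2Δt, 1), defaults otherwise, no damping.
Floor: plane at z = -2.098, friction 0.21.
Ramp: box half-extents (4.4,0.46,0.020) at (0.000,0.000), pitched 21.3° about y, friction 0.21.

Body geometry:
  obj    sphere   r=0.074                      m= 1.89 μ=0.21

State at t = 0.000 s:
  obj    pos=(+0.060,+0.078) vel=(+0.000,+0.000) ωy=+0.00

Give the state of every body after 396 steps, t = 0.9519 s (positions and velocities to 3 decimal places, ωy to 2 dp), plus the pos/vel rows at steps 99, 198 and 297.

State at t = 0.9519 s:
  obj    pos=(+2.661,-0.937) vel=(+5.465,-2.131) ωy=+79.26

Key-timestep trajectory:
   step    t(s)  obj.x    obj.z    obj.vx   obj.vz 
     99  0.2380   +0.223  +0.014  +1.366  -0.533
    198  0.4760   +0.710  -0.176  +2.733  -1.065
    297  0.7139   +1.523  -0.493  +4.099  -1.598


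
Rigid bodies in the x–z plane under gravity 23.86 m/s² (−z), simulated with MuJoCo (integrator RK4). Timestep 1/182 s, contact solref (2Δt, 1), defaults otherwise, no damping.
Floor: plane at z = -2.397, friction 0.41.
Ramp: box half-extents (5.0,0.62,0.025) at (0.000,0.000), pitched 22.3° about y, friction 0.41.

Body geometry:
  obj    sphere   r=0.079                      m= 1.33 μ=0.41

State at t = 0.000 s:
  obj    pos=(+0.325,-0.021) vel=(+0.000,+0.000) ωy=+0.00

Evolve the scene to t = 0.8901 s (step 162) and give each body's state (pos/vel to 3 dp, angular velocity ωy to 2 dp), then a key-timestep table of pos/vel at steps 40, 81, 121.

State at t = 0.8901 s:
  obj    pos=(+2.695,-0.993) vel=(+5.326,-2.184) ωy=+72.85

Key-timestep trajectory:
   step    t(s)  obj.x    obj.z    obj.vx   obj.vz 
     40  0.2198   +0.470  -0.080  +1.315  -0.539
     81  0.4451   +0.918  -0.264  +2.663  -1.092
    121  0.6648   +1.648  -0.563  +3.978  -1.631


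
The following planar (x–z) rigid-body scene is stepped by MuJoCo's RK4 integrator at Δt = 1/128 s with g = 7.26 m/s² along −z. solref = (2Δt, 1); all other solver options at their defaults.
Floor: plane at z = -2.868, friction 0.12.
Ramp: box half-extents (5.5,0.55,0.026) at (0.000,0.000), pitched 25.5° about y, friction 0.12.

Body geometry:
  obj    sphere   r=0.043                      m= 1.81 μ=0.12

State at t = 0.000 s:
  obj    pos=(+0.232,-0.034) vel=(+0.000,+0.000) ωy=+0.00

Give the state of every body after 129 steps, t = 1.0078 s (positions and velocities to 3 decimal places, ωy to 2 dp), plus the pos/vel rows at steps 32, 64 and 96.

State at t = 1.0078 s:
  obj    pos=(+1.304,-0.546) vel=(+2.127,-1.018) ωy=+46.02

Key-timestep trajectory:
   step    t(s)  obj.x    obj.z    obj.vx   obj.vz 
     32  0.2500   +0.298  -0.066  +0.523  -0.266
     64  0.5000   +0.496  -0.160  +1.053  -0.512
     96  0.7500   +0.826  -0.317  +1.578  -0.772


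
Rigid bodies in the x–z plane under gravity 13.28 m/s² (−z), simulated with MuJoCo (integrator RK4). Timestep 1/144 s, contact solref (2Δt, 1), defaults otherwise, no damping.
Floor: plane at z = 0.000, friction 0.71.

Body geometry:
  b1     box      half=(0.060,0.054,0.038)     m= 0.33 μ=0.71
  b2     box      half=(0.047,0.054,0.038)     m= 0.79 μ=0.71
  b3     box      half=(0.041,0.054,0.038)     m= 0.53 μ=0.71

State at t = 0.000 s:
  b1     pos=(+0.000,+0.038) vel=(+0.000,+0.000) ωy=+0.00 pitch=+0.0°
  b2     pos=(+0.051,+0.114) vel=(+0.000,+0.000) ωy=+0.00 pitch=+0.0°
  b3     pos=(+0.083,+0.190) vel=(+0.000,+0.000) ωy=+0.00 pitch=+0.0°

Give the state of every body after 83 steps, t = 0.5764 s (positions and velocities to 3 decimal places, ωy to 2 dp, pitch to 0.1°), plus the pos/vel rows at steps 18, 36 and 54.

State at t = 0.5764 s:
  b1     pos=(+0.000,+0.038) vel=(+0.000,+0.000) ωy=+0.00 pitch=+0.0°
  b2     pos=(+0.104,+0.047) vel=(+0.000,+0.000) ωy=+0.00 pitch=+90.0°
  b3     pos=(+0.211,+0.041) vel=(+0.000,+0.000) ωy=+0.00 pitch=+90.0°

Key-timestep trajectory:
   step    t(s)  b1.x    b1.z    b1.vx   b1.vz   b2.x    b2.z    b2.vx   b2.vz   b3.x    b3.z    b3.vx   b3.vz 
     18  0.1250   +0.000  +0.038  -0.001  +0.000   +0.054  +0.114  +0.052  +0.009   +0.092  +0.187  +0.153  -0.043
     36  0.2500   +0.000  +0.038  -0.003  +0.000   +0.069  +0.114  +0.211  -0.046   +0.131  +0.168  +0.514  -0.401
     54  0.3750   +0.000  +0.038  +0.000  +0.000   +0.107  +0.060  +0.344  -1.118   +0.208  +0.035  +0.802  -0.816


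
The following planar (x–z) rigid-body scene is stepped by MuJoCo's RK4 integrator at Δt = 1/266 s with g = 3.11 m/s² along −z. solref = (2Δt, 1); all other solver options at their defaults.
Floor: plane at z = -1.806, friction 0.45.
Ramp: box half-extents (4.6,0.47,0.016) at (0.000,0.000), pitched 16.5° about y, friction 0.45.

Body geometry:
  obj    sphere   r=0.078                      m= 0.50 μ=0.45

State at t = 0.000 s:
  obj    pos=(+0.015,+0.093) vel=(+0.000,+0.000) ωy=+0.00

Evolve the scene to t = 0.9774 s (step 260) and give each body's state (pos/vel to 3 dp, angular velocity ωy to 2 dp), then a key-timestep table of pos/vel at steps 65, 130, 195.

State at t = 0.9774 s:
  obj    pos=(+0.304,+0.008) vel=(+0.591,-0.175) ωy=+7.91

Key-timestep trajectory:
   step    t(s)  obj.x    obj.z    obj.vx   obj.vz 
     65  0.2444   +0.033  +0.088  +0.148  -0.044
    130  0.4887   +0.087  +0.072  +0.296  -0.088
    195  0.7331   +0.178  +0.045  +0.443  -0.131


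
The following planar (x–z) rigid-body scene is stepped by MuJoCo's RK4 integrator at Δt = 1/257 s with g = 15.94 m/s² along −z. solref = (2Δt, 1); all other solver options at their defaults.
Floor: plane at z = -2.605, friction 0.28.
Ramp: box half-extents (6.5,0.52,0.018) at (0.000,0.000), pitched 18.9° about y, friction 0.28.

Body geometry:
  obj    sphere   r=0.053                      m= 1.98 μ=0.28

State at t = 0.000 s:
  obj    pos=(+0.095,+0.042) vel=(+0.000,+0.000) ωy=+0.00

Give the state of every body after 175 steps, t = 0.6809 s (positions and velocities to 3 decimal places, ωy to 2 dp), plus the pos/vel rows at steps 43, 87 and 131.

State at t = 0.6809 s:
  obj    pos=(+0.904,-0.235) vel=(+2.376,-0.813) ωy=+47.37

Key-timestep trajectory:
   step    t(s)  obj.x    obj.z    obj.vx   obj.vz 
     43  0.1673   +0.144  +0.026  +0.584  -0.200
     87  0.3385   +0.295  -0.026  +1.181  -0.404
    131  0.5097   +0.548  -0.113  +1.779  -0.609


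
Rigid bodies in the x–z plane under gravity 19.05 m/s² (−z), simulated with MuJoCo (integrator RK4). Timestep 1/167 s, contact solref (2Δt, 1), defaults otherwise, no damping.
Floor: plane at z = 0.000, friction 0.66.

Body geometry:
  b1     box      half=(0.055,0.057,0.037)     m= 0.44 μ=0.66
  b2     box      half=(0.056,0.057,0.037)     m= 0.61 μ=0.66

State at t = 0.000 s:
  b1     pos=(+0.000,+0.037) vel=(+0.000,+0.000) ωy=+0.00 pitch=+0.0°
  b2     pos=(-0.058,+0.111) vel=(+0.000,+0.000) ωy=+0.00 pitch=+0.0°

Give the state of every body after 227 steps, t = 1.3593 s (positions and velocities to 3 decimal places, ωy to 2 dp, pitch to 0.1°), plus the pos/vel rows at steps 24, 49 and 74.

State at t = 1.3593 s:
  b1     pos=(+0.000,+0.037) vel=(+0.000,+0.000) ωy=+0.00 pitch=+0.0°
  b2     pos=(-0.108,+0.056) vel=(+0.000,+0.000) ωy=+0.00 pitch=-90.0°

Key-timestep trajectory:
   step    t(s)  b1.x    b1.z    b1.vx   b1.vz   b2.x    b2.z    b2.vx   b2.vz 
     24  0.1437   +0.000  +0.037  +0.001  +0.000   -0.069  +0.108  -0.204  -0.080
     49  0.2934   +0.000  +0.037  +0.000  +0.000   -0.119  +0.061  -0.170  +0.144
     74  0.4431   +0.000  +0.037  +0.000  +0.000   -0.104  +0.058  -0.012  +0.034


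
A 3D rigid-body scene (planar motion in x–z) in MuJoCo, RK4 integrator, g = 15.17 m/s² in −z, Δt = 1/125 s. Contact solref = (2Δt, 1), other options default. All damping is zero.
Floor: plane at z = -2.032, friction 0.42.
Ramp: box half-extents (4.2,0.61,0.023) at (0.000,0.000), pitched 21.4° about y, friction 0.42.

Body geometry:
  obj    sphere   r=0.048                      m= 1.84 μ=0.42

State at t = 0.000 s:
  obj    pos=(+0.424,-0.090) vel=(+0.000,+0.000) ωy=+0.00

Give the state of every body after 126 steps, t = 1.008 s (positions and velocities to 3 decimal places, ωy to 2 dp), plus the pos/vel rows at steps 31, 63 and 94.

State at t = 1.008 s:
  obj    pos=(+2.294,-0.823) vel=(+3.710,-1.454) ωy=+83.02

Key-timestep trajectory:
   step    t(s)  obj.x    obj.z    obj.vx   obj.vz 
     31  0.2480   +0.537  -0.134  +0.913  -0.358
     63  0.5040   +0.892  -0.273  +1.855  -0.727
     94  0.7520   +1.465  -0.498  +2.768  -1.085


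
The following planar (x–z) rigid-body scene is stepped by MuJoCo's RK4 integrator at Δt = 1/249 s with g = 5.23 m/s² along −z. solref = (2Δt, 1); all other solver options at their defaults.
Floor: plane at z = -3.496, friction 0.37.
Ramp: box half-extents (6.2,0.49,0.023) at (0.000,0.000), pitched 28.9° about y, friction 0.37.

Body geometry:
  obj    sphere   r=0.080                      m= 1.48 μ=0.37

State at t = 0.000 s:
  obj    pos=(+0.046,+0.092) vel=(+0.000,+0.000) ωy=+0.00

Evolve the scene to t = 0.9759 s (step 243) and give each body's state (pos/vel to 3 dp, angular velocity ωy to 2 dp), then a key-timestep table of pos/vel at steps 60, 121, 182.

State at t = 0.9759 s:
  obj    pos=(+0.799,-0.323) vel=(+1.543,-0.852) ωy=+22.02

Key-timestep trajectory:
   step    t(s)  obj.x    obj.z    obj.vx   obj.vz 
     60  0.2410   +0.092  +0.067  +0.381  -0.210
    121  0.4859   +0.233  -0.011  +0.768  -0.424
    182  0.7309   +0.468  -0.141  +1.155  -0.638


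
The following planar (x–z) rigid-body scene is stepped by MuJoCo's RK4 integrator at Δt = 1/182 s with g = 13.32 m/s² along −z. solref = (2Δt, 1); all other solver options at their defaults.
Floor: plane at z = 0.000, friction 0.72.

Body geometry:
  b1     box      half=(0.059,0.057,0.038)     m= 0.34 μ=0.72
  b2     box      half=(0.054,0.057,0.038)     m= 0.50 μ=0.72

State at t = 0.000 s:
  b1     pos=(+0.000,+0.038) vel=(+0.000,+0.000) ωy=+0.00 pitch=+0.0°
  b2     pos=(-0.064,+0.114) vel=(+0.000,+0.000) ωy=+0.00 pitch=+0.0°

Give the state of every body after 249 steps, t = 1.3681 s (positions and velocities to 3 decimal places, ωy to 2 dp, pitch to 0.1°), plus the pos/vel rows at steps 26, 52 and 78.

State at t = 1.3681 s:
  b1     pos=(+0.000,+0.038) vel=(+0.000,+0.000) ωy=+0.00 pitch=+0.0°
  b2     pos=(-0.113,+0.054) vel=(+0.000,+0.000) ωy=+0.00 pitch=-90.0°

Key-timestep trajectory:
   step    t(s)  b1.x    b1.z    b1.vx   b1.vz   b2.x    b2.z    b2.vx   b2.vz 
     26  0.1429   +0.000  +0.038  +0.001  +0.000   -0.075  +0.111  -0.189  -0.097
     52  0.2857   +0.000  +0.038  +0.000  +0.000   -0.117  +0.054  -0.195  +0.235
     78  0.4286   +0.000  +0.038  +0.000  +0.000   -0.111  +0.054  +0.107  +0.067


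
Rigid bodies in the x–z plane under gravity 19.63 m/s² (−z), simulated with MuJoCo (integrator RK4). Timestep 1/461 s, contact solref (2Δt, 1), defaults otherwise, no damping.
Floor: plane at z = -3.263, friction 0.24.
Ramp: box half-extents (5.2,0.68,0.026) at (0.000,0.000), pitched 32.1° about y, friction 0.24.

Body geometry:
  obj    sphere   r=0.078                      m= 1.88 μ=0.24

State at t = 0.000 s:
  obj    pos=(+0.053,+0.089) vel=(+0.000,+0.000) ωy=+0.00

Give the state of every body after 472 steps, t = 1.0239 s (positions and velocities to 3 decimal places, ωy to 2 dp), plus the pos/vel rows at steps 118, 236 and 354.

State at t = 1.0239 s:
  obj    pos=(+3.362,-1.986) vel=(+6.463,-4.054) ωy=+97.79

Key-timestep trajectory:
   step    t(s)  obj.x    obj.z    obj.vx   obj.vz 
    118  0.2560   +0.260  -0.040  +1.616  -1.014
    236  0.5119   +0.880  -0.430  +3.231  -2.027
    354  0.7679   +1.914  -1.078  +4.847  -3.041


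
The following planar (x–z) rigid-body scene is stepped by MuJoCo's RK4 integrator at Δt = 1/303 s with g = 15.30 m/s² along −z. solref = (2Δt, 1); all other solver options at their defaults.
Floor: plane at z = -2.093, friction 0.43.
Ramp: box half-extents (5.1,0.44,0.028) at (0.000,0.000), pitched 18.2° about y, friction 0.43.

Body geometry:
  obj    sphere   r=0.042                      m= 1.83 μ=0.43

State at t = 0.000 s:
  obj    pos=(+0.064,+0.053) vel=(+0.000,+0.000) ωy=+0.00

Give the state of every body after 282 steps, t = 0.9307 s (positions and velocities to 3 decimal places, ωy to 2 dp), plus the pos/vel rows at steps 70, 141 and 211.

State at t = 0.9307 s:
  obj    pos=(+1.468,-0.409) vel=(+3.018,-0.992) ωy=+75.63

Key-timestep trajectory:
   step    t(s)  obj.x    obj.z    obj.vx   obj.vz 
     70  0.2310   +0.151  +0.024  +0.749  -0.246
    141  0.4653   +0.415  -0.063  +1.509  -0.496
    211  0.6964   +0.850  -0.206  +2.258  -0.742


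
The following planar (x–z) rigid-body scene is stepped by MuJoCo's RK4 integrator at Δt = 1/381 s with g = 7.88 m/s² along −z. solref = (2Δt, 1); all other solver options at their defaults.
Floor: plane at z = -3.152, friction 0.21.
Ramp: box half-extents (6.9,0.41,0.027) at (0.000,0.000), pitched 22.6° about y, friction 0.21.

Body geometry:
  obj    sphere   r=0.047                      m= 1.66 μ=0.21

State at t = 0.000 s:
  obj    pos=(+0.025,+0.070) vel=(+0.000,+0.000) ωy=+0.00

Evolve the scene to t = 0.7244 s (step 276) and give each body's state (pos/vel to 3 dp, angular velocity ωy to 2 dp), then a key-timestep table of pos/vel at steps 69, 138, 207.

State at t = 0.7244 s:
  obj    pos=(+0.549,-0.148) vel=(+1.447,-0.602) ωy=+33.33

Key-timestep trajectory:
   step    t(s)  obj.x    obj.z    obj.vx   obj.vz 
     69  0.1811   +0.058  +0.056  +0.362  -0.151
    138  0.3622   +0.156  +0.015  +0.723  -0.301
    207  0.5433   +0.320  -0.053  +1.085  -0.452


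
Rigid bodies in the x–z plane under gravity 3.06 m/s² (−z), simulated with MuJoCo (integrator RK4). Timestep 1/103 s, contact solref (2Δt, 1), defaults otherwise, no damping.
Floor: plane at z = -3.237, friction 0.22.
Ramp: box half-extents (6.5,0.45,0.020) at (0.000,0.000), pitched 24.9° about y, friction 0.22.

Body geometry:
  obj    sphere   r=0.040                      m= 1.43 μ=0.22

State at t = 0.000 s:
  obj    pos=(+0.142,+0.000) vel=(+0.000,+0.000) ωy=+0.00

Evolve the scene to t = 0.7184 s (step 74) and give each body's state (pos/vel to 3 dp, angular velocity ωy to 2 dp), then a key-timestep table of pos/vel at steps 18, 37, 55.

State at t = 0.7184 s:
  obj    pos=(+0.358,-0.100) vel=(+0.600,-0.278) ωy=+16.52

Key-timestep trajectory:
   step    t(s)  obj.x    obj.z    obj.vx   obj.vz 
     18  0.1748   +0.155  -0.006  +0.146  -0.068
     37  0.3592   +0.196  -0.025  +0.300  -0.139
     55  0.5340   +0.261  -0.055  +0.446  -0.207


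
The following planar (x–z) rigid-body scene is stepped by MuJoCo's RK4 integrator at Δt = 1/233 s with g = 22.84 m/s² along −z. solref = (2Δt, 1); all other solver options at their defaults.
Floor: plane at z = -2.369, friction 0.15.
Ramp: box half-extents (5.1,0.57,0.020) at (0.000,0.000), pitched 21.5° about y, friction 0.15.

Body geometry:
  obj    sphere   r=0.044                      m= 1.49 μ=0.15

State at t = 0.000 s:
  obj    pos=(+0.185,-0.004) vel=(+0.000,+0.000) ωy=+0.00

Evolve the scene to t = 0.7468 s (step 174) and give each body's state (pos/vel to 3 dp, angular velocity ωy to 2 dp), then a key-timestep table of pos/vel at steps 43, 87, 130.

State at t = 0.7468 s:
  obj    pos=(+1.737,-0.615) vel=(+4.155,-1.637) ωy=+101.45

Key-timestep trajectory:
   step    t(s)  obj.x    obj.z    obj.vx   obj.vz 
     43  0.1845   +0.280  -0.041  +1.027  -0.405
     87  0.3734   +0.573  -0.157  +2.078  -0.818
    130  0.5579   +1.051  -0.345  +3.104  -1.223


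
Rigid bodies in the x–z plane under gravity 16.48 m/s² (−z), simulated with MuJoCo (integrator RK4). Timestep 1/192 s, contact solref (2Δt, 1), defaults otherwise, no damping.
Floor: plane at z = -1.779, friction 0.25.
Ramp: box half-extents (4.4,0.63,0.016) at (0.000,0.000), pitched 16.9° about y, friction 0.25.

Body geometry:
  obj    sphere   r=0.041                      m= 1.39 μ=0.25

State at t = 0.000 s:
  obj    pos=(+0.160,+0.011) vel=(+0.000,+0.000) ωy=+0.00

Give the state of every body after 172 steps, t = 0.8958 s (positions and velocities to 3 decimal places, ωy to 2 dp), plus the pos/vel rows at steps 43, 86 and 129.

State at t = 0.8958 s:
  obj    pos=(+1.474,-0.388) vel=(+2.933,-0.891) ωy=+74.76

Key-timestep trajectory:
   step    t(s)  obj.x    obj.z    obj.vx   obj.vz 
     43  0.2240   +0.242  -0.014  +0.733  -0.223
     86  0.4479   +0.489  -0.089  +1.467  -0.446
    129  0.6719   +0.899  -0.214  +2.200  -0.668


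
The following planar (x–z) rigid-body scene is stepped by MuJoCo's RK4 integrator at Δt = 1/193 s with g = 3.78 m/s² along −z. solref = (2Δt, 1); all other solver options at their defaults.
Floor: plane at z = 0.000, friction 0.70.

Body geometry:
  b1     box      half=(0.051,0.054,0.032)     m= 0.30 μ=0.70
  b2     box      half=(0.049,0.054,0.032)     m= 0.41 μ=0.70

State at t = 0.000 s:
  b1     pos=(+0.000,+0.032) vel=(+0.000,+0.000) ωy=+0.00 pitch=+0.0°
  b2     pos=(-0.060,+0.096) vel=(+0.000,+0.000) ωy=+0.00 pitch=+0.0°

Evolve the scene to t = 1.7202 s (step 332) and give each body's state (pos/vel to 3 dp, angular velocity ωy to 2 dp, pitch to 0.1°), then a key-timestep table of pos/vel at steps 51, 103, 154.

State at t = 1.7202 s:
  b1     pos=(+0.000,+0.032) vel=(+0.000,+0.000) ωy=+0.00 pitch=+0.0°
  b2     pos=(-0.106,+0.049) vel=(+0.000,+0.000) ωy=+0.00 pitch=-90.0°

Key-timestep trajectory:
   step    t(s)  b1.x    b1.z    b1.vx   b1.vz   b2.x    b2.z    b2.vx   b2.vz 
     51  0.2642   +0.000  +0.032  +0.000  +0.000   -0.079  +0.082  -0.134  -0.186
    103  0.5337   +0.000  +0.032  +0.000  +0.000   -0.120  +0.056  -0.040  +0.013
    154  0.7979   +0.000  +0.032  +0.000  +0.000   -0.104  +0.050  +0.045  +0.038


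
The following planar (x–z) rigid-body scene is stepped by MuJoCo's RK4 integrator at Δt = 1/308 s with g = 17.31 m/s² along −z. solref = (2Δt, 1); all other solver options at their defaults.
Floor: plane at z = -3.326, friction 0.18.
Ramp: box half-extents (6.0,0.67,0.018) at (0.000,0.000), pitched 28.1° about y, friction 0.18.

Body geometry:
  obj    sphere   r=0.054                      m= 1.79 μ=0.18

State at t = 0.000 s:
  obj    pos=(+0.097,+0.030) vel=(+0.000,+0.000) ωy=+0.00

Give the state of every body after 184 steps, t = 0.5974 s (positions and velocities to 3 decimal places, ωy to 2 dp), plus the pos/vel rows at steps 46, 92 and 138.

State at t = 0.5974 s:
  obj    pos=(+1.014,-0.460) vel=(+3.069,-1.639) ωy=+64.41

Key-timestep trajectory:
   step    t(s)  obj.x    obj.z    obj.vx   obj.vz 
     46  0.1494   +0.154  -0.001  +0.768  -0.410
     92  0.2987   +0.326  -0.093  +1.535  -0.820
    138  0.4481   +0.613  -0.246  +2.302  -1.229


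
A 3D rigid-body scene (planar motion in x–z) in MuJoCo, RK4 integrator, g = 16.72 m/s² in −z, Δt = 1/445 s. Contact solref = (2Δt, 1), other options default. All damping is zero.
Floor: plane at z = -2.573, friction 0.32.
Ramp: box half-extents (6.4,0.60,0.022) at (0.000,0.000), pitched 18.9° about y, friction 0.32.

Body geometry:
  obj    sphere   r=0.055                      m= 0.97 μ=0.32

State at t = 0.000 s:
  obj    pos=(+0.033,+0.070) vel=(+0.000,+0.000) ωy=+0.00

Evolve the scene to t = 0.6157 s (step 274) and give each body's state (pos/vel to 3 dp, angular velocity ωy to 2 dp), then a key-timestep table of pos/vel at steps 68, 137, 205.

State at t = 0.6157 s:
  obj    pos=(+0.727,-0.167) vel=(+2.254,-0.772) ωy=+43.30

Key-timestep trajectory:
   step    t(s)  obj.x    obj.z    obj.vx   obj.vz 
     68  0.1528   +0.076  +0.055  +0.559  -0.192
    137  0.3079   +0.207  +0.011  +1.127  -0.386
    205  0.4607   +0.421  -0.063  +1.686  -0.577


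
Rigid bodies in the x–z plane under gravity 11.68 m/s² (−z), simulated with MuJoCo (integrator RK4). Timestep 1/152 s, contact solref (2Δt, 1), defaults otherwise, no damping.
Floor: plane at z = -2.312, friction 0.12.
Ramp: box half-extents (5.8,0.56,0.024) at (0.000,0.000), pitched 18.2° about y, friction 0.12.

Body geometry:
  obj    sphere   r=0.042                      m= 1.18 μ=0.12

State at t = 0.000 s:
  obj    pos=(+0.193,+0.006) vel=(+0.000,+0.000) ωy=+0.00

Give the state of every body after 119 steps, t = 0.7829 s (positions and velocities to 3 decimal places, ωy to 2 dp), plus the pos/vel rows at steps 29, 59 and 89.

State at t = 0.7829 s:
  obj    pos=(+0.952,-0.243) vel=(+1.938,-0.637) ωy=+48.55

Key-timestep trajectory:
   step    t(s)  obj.x    obj.z    obj.vx   obj.vz 
     29  0.1908   +0.238  -0.009  +0.473  -0.155
     59  0.3882   +0.380  -0.055  +0.961  -0.316
     89  0.5855   +0.618  -0.134  +1.450  -0.477


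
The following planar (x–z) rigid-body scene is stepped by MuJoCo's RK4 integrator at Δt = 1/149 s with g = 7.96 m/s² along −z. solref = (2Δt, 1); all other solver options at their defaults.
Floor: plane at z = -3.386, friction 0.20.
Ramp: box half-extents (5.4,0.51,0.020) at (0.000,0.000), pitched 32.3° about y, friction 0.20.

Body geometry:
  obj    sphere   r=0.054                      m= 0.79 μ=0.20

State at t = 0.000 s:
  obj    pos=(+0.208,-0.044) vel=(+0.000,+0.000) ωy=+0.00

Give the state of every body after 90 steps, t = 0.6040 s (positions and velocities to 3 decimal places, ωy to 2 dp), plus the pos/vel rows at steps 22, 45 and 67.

State at t = 0.6040 s:
  obj    pos=(+0.677,-0.340) vel=(+1.552,-0.981) ωy=+33.96

Key-timestep trajectory:
   step    t(s)  obj.x    obj.z    obj.vx   obj.vz 
     22  0.1477   +0.236  -0.062  +0.380  -0.240
     45  0.3020   +0.325  -0.118  +0.776  -0.491
     67  0.4497   +0.468  -0.208  +1.155  -0.730


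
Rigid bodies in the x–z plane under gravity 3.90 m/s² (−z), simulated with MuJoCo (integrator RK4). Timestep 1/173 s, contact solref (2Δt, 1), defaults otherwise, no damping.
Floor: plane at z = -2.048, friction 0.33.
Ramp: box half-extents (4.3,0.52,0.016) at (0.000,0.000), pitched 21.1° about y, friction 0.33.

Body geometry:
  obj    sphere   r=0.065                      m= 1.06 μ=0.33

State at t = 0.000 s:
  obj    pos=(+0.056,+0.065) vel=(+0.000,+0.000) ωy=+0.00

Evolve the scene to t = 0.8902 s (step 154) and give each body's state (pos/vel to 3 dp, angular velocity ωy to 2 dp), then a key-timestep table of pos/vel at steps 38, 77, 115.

State at t = 0.8902 s:
  obj    pos=(+0.427,-0.078) vel=(+0.833,-0.321) ωy=+13.73

Key-timestep trajectory:
   step    t(s)  obj.x    obj.z    obj.vx   obj.vz 
     38  0.2197   +0.079  +0.056  +0.206  -0.079
     77  0.4451   +0.149  +0.029  +0.416  -0.161
    115  0.6647   +0.263  -0.015  +0.622  -0.240


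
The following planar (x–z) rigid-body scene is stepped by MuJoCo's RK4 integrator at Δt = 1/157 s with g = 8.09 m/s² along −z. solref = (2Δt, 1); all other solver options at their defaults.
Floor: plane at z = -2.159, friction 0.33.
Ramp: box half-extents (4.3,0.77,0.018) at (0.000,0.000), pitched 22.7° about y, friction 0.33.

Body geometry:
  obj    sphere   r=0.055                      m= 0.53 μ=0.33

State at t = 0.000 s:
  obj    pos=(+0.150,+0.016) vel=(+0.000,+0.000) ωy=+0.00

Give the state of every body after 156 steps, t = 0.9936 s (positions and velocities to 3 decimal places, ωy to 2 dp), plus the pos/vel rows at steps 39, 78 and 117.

State at t = 0.9936 s:
  obj    pos=(+1.166,-0.409) vel=(+2.044,-0.855) ωy=+40.28

Key-timestep trajectory:
   step    t(s)  obj.x    obj.z    obj.vx   obj.vz 
     39  0.2484   +0.214  -0.010  +0.511  -0.214
     78  0.4968   +0.404  -0.090  +1.022  -0.428
    117  0.7452   +0.721  -0.223  +1.533  -0.641
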